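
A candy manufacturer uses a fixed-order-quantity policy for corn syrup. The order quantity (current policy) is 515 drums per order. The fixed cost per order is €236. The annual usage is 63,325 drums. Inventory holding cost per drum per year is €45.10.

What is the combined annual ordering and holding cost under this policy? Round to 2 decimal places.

Orders/yr = 63,325/515 = 122.961; ordering cost = 122.961 × €236 = €29,018.83
Average inventory = 515/2 = 257.5; holding cost = 257.5 × €45.1 = €11,613.25
Total = €29,018.83 + €11,613.25 = €40,632.08

€40,632.08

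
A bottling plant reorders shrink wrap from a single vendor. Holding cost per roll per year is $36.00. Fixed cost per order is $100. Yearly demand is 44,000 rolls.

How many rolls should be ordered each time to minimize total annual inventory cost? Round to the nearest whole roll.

494 rolls

2DS/H = 2·44,000·100/36 = 244,444.44
EOQ = √244,444.44 ≈ 494.41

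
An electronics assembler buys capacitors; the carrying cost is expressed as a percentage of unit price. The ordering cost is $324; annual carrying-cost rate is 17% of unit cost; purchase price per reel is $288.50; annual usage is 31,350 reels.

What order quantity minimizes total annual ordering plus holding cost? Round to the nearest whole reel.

644 reels

Holding cost per reel per year: H = 17% × $288.5 = $49.0450
2DS/H = 2·31,350·324/49.045 = 414,207.36
EOQ = √414,207.36 ≈ 643.59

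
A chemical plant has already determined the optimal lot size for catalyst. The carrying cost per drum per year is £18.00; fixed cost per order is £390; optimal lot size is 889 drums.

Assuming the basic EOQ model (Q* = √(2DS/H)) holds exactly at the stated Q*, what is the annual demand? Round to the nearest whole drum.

From Q* = √(2DS/H) ⇒ Q*² = 2DS/H.
D = Q²H / (2S) = 889² × 18 / (2 × 390) = 18,238.18

18,238 drums per year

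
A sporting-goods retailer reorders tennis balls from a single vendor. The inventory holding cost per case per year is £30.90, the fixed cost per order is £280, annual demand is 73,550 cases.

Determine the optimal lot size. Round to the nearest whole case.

2DS/H = 2·73,550·280/30.9 = 1,332,944.98
EOQ = √1,332,944.98 ≈ 1,154.53

1,155 cases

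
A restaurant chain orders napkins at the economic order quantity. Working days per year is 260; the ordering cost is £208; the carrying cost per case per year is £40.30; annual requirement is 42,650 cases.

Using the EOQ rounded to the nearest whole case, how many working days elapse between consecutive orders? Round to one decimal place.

4.0 days

Optimal lot size Q* = (2 × 42,650 × £208 / £40.3)^½ ≈ 663.52 → Q = 664 cases
Cycle time = (working days × Q)/D = (260 × 664) / 42,650 = 4.048 days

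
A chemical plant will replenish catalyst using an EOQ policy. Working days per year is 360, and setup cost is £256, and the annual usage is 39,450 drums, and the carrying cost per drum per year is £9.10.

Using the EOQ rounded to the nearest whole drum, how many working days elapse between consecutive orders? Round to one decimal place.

13.6 days

Optimal lot size Q* = (2 × 39,450 × £256 / £9.1)^½ ≈ 1,489.83 → Q = 1,490 drums
Days between orders = 360 / (D/Q) = 360 / 26.477 ≈ 13.597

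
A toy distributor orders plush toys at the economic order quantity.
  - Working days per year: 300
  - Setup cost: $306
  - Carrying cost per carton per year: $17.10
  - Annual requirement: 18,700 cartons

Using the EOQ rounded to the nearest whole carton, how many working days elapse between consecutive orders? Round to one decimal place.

EOQ = √(2DS/H) = √(2 × 18,700 × 306 / 17.1)
    = √(669,263.16) ≈ 818.09 → Q = 818 cartons
T = Q/D × 300 days = 818/18,700 × 300 = 13.123 days

13.1 days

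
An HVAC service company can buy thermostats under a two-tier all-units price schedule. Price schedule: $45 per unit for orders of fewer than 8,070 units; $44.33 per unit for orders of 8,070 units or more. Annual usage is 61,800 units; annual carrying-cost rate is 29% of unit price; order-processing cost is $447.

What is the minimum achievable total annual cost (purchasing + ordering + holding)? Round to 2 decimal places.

$2,794,889.87

H₁ = 29%×$45 = $13.0500;  H₂ = 29%×$44.33 = $12.8557
EOQ₁ = √(2×61,800×447/13.0500) = 2,057.58  (< 8,070, feasible at tier 1)
EOQ₂ = √(2×61,800×447/12.8557) = 2,073.08  (< 8,070 → use Q = 8,070 at tier-2 price)
TC(tier 1 (EOQ₁), Q≈2,057.6) = $2,807,851.48
TC(tier 2, Q≈8,070.0) = $2,794,889.87
Minimum at tier 2: $2,794,889.87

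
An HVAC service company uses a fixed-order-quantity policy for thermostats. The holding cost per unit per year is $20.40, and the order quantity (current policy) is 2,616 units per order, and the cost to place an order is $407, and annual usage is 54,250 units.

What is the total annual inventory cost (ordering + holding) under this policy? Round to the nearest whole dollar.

Orders/yr = 54,250/2,616 = 20.738; ordering cost = 20.738 × $407 = $8,440.27
Average inventory = 2,616/2 = 1308; holding cost = 1308 × $20.4 = $26,683.20
Total = $8,440.27 + $26,683.20 = $35,123.47

$35,123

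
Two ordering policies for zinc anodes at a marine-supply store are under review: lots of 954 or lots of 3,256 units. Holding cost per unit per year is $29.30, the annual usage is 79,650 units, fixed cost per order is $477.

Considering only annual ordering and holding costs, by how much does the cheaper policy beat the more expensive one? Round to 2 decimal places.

TC(Q) = (D/Q)S + (Q/2)H
TC(954) = (79,650/954)×477 + (954/2)×29.3 = $53,801.10
TC(3,256) = (79,650/3,256)×477 + (3,256/2)×29.3 = $59,369.03
Lots of 954 are cheaper by $5,567.93.

$5,567.93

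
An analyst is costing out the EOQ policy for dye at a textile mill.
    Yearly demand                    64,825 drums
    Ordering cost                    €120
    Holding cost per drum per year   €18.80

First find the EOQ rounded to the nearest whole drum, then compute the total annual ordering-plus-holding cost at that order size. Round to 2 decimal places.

€17,102.35

2DS/H = 2·64,825·120/18.8 = 827,553.19
EOQ = √827,553.19 ≈ 909.70 → Q = 910 drums
Orders/yr = 64,825/910 = 71.236; ordering cost = 71.236 × €120 = €8,548.35
Average inventory = 910/2 = 455; holding cost = 455 × €18.8 = €8,554.00
Total = €8,548.35 + €8,554.00 = €17,102.35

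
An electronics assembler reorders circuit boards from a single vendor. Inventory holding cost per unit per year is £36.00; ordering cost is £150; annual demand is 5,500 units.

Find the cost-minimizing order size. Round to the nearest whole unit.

214 units

2DS/H = 2·5,500·150/36 = 45,833.33
EOQ = √45,833.33 ≈ 214.09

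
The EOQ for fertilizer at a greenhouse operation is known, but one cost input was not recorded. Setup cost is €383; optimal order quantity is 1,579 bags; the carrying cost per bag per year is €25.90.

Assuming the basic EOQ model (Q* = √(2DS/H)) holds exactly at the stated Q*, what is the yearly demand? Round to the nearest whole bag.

Since Q* = (2DS/H)^½, squaring gives Q*²·H = 2DS.
D = Q²H / (2S) = 1,579² × 25.9 / (2 × 383) = 84,301.49

84,301 bags per year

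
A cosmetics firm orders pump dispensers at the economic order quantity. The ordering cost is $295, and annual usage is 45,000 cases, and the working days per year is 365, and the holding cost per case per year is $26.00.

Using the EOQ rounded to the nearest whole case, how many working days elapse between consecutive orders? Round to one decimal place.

8.2 days

Optimal lot size Q* = (2 × 45,000 × $295 / $26)^½ ≈ 1,010.52 → Q = 1,011 cases
Days between orders = 365 / (D/Q) = 365 / 44.510 ≈ 8.200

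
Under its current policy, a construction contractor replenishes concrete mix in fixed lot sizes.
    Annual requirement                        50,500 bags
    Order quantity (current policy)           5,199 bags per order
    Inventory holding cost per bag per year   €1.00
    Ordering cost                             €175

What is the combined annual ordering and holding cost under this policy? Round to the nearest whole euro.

€4,299

Annual ordering cost = (D/Q)·S = (50,500/5,199) × 175 = €1,699.85
Annual holding cost  = (Q/2)·H = (5,199/2) × 1 = €2,599.50
Total = €1,699.85 + €2,599.50 = €4,299.35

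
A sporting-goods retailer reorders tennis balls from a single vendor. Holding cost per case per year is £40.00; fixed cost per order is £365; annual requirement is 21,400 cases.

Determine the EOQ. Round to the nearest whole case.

Q* = √(2·D·S / H) = √(2·21,400·365 / 40) = √390,550.0 ≈ 624.94

625 cases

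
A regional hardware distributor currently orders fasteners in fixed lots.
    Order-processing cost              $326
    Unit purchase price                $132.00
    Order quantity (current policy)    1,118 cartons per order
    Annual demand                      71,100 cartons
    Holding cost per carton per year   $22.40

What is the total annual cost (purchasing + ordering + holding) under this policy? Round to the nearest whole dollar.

Orders/yr = 71,100/1,118 = 63.596; ordering cost = 63.596 × $326 = $20,732.20
Average inventory = 1,118/2 = 559; holding cost = 559 × $22.4 = $12,521.60
Purchase cost = D·C = 71,100 × 132 = $9,385,200.00
Total = $20,732.20 + $12,521.60 + $9,385,200.00 = $9,418,453.80

$9,418,454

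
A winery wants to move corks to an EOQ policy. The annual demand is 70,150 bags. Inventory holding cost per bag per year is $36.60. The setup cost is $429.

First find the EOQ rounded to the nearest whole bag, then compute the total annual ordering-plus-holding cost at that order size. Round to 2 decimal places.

2DS/H = 2·70,150·429/36.6 = 1,644,500.00
EOQ = √1,644,500.00 ≈ 1,282.38 → Q = 1,282 bags
Annual ordering cost = (D/Q)·S = (70,150/1,282) × 429 = $23,474.53
Annual holding cost  = (Q/2)·H = (1,282/2) × 36.6 = $23,460.60
Total = $23,474.53 + $23,460.60 = $46,935.13

$46,935.13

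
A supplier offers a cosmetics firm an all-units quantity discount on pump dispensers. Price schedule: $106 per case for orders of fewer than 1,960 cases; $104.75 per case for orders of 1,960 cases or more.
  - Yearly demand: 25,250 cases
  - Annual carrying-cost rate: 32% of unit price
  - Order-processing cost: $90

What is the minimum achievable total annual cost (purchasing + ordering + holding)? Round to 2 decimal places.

H₁ = 32%×$106 = $33.9200;  H₂ = 32%×$104.75 = $33.5200
EOQ₁ = √(2×25,250×90/33.9200) = 366.05  (< 1,960, feasible at tier 1)
EOQ₂ = √(2×25,250×90/33.5200) = 368.23  (< 1,960 → use Q = 1,960 at tier-2 price)
TC(tier 1 (EOQ₁), Q≈366.0) = $2,688,916.38
TC(tier 2, Q≈1,960.0) = $2,678,946.54
Minimum at tier 2: $2,678,946.54

$2,678,946.54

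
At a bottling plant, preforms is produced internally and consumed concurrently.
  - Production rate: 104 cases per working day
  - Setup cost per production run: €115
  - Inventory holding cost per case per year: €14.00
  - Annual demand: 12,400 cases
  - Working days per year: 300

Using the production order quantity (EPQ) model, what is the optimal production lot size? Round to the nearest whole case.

Daily demand d = 12,400/300 = 41.333; p = 104; 1 − d/p = 0.60256
EPQ = √(2DS / (H(1 − d/p)))
    = √(2 × 12,400 × 115 / (14 × 0.60256)) ≈ 581.45

581 cases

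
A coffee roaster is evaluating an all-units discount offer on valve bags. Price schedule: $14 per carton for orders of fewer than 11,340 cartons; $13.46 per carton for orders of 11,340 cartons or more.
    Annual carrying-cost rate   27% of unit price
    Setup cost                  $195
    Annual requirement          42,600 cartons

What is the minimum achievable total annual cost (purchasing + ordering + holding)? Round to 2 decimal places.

$594,734.45

H₁ = 27%×$14 = $3.7800;  H₂ = 27%×$13.46 = $3.6342
EOQ₁ = √(2×42,600×195/3.7800) = 2,096.48  (< 11,340, feasible at tier 1)
EOQ₂ = √(2×42,600×195/3.6342) = 2,138.12  (< 11,340 → use Q = 11,340 at tier-2 price)
TC(tier 1 (EOQ₁), Q≈2,096.5) = $604,324.70
TC(tier 2, Q≈11,340.0) = $594,734.45
Minimum at tier 2: $594,734.45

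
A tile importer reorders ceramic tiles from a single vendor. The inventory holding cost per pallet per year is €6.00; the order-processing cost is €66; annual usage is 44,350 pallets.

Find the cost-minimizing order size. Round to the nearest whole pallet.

EOQ = √(2DS/H) = √(2 × 44,350 × 66 / 6)
    = √(975,700.00) ≈ 987.78

988 pallets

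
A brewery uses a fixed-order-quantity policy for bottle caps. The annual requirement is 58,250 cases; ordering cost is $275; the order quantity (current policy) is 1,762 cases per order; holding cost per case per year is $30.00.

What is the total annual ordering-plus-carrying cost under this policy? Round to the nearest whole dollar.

$35,521

Annual ordering cost = (D/Q)·S = (58,250/1,762) × 275 = $9,091.23
Annual holding cost  = (Q/2)·H = (1,762/2) × 30 = $26,430.00
Total = $9,091.23 + $26,430.00 = $35,521.23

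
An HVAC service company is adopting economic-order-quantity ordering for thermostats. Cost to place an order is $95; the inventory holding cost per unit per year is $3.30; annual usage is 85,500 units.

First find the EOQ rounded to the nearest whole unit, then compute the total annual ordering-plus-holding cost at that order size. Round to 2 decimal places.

Optimal lot size Q* = (2 × 85,500 × $95 / $3.3)^½ ≈ 2,218.72 → Q = 2,219 units
Annual ordering cost = (D/Q)·S = (85,500/2,219) × 95 = $3,660.43
Annual holding cost  = (Q/2)·H = (2,219/2) × 3.3 = $3,661.35
Total = $3,660.43 + $3,661.35 = $7,321.78

$7,321.78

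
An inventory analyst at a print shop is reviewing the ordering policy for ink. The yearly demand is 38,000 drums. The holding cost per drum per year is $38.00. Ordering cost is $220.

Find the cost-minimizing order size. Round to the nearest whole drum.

663 drums

2DS/H = 2·38,000·220/38 = 440,000.00
EOQ = √440,000.00 ≈ 663.32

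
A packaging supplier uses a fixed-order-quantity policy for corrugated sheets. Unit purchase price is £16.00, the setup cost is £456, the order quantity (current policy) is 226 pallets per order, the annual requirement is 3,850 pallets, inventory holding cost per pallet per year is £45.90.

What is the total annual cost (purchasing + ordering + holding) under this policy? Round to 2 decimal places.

Ordering: D/Q × S = 3,850/226 × £456 = £7,768.14
Holding:  Q/2 × H = 226/2 × £45.9 = £5,186.70
Purchase cost = D·C = 3,850 × 16 = £61,600.00
Total = £7,768.14 + £5,186.70 + £61,600.00 = £74,554.84

£74,554.84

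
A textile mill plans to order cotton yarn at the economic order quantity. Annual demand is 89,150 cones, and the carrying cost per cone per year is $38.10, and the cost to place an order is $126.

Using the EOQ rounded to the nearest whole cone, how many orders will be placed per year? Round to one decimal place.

116.1 orders per year

EOQ = √(2DS/H) = √(2 × 89,150 × 126 / 38.1)
    = √(589,653.54) ≈ 767.89 → Q = 768
Orders per year = D/Q = 89,150 / 768 = 116.081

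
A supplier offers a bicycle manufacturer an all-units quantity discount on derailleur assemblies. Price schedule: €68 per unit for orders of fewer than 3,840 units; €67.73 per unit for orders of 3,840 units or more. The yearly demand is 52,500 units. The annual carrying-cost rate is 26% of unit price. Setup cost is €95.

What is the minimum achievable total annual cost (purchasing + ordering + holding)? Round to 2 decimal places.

H₁ = 26%×€68 = €17.6800;  H₂ = 26%×€67.73 = €17.6098
EOQ₁ = √(2×52,500×95/17.6800) = 751.13  (< 3,840, feasible at tier 1)
EOQ₂ = √(2×52,500×95/17.6098) = 752.63  (< 3,840 → use Q = 3,840 at tier-2 price)
TC(tier 1 (EOQ₁), Q≈751.1) = €3,583,279.98
TC(tier 2, Q≈3,840.0) = €3,590,934.64
Minimum at tier 1 (EOQ₁): €3,583,279.98

€3,583,279.98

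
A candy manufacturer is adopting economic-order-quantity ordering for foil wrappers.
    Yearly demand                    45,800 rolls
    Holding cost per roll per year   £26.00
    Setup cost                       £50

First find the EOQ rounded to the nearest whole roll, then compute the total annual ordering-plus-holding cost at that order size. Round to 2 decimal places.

£10,912.38

Optimal lot size Q* = (2 × 45,800 × £50 / £26)^½ ≈ 419.71 → Q = 420 rolls
Annual ordering cost = (D/Q)·S = (45,800/420) × 50 = £5,452.38
Annual holding cost  = (Q/2)·H = (420/2) × 26 = £5,460.00
Total = £5,452.38 + £5,460.00 = £10,912.38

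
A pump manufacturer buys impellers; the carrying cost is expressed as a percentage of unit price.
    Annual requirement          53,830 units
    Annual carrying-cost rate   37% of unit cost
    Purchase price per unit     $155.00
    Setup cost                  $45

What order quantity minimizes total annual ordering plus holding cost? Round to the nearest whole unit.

291 units

Carrying cost H = $155 × 37% = $57.3500/unit/yr
EOQ = √(2DS/H) = √(2 × 53,830 × 45 / 57.35)
    = √(84,476.02) ≈ 290.65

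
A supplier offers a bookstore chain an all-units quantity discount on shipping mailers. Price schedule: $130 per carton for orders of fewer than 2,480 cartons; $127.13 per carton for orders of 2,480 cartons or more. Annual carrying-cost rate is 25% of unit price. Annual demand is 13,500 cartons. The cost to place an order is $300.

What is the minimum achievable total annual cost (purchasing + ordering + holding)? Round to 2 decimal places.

H₁ = 25%×$130 = $32.5000;  H₂ = 25%×$127.13 = $31.7825
EOQ₁ = √(2×13,500×300/32.5000) = 499.23  (< 2,480, feasible at tier 1)
EOQ₂ = √(2×13,500×300/31.7825) = 504.83  (< 2,480 → use Q = 2,480 at tier-2 price)
TC(tier 1 (EOQ₁), Q≈499.2) = $1,771,224.98
TC(tier 2, Q≈2,480.0) = $1,757,298.36
Minimum at tier 2: $1,757,298.36

$1,757,298.36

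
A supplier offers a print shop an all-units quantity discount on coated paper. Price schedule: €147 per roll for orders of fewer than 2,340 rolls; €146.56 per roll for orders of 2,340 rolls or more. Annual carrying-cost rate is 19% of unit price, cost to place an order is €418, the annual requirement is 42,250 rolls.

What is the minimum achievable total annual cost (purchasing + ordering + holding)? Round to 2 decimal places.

H₁ = 19%×€147 = €27.9300;  H₂ = 19%×€146.56 = €27.8464
EOQ₁ = √(2×42,250×418/27.9300) = 1,124.56  (< 2,340, feasible at tier 1)
EOQ₂ = √(2×42,250×418/27.8464) = 1,126.24  (< 2,340 → use Q = 2,340 at tier-2 price)
TC(tier 1 (EOQ₁), Q≈1,124.6) = €6,242,158.84
TC(tier 2, Q≈2,340.0) = €6,232,287.51
Minimum at tier 2: €6,232,287.51

€6,232,287.51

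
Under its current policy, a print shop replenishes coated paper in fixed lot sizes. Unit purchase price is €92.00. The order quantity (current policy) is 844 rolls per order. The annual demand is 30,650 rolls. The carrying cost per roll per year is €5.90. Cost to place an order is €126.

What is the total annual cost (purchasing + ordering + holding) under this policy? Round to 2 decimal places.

Ordering: D/Q × S = 30,650/844 × €126 = €4,575.71
Holding:  Q/2 × H = 844/2 × €5.9 = €2,489.80
Purchase cost = D·C = 30,650 × 92 = €2,819,800.00
Total = €4,575.71 + €2,489.80 + €2,819,800.00 = €2,826,865.51

€2,826,865.51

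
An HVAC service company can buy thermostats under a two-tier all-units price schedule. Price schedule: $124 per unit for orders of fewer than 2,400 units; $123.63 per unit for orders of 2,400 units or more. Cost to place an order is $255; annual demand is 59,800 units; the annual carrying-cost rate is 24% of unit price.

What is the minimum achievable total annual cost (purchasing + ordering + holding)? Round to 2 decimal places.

H₁ = 24%×$124 = $29.7600;  H₂ = 24%×$123.63 = $29.6712
EOQ₁ = √(2×59,800×255/29.7600) = 1,012.32  (< 2,400, feasible at tier 1)
EOQ₂ = √(2×59,800×255/29.6712) = 1,013.84  (< 2,400 → use Q = 2,400 at tier-2 price)
TC(tier 1 (EOQ₁), Q≈1,012.3) = $7,445,326.74
TC(tier 2, Q≈2,400.0) = $7,435,033.19
Minimum at tier 2: $7,435,033.19

$7,435,033.19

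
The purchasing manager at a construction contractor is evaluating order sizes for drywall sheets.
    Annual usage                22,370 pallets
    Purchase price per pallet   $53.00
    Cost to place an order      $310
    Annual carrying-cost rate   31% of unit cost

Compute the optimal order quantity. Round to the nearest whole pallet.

Carrying cost H = $53 × 31% = $16.4300/pallet/yr
2DS/H = 2·22,370·310/16.43 = 844,150.94
EOQ = √844,150.94 ≈ 918.78

919 pallets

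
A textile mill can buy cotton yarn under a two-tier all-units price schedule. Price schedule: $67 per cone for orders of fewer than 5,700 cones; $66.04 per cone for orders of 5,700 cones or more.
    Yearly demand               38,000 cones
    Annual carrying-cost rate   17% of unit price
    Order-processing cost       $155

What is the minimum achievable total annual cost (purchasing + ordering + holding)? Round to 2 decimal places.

$2,542,549.71

H₁ = 17%×$67 = $11.3900;  H₂ = 17%×$66.04 = $11.2268
EOQ₁ = √(2×38,000×155/11.3900) = 1,016.98  (< 5,700, feasible at tier 1)
EOQ₂ = √(2×38,000×155/11.2268) = 1,024.34  (< 5,700 → use Q = 5,700 at tier-2 price)
TC(tier 1 (EOQ₁), Q≈1,017.0) = $2,557,583.36
TC(tier 2, Q≈5,700.0) = $2,542,549.71
Minimum at tier 2: $2,542,549.71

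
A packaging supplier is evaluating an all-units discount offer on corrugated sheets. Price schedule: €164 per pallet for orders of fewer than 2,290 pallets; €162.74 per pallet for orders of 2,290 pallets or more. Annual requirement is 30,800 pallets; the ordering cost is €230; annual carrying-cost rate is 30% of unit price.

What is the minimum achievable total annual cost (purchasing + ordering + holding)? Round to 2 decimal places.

H₁ = 30%×€164 = €49.2000;  H₂ = 30%×€162.74 = €48.8220
EOQ₁ = √(2×30,800×230/49.2000) = 536.63  (< 2,290, feasible at tier 1)
EOQ₂ = √(2×30,800×230/48.8220) = 538.70  (< 2,290 → use Q = 2,290 at tier-2 price)
TC(tier 1 (EOQ₁), Q≈536.6) = €5,077,602.00
TC(tier 2, Q≈2,290.0) = €5,071,386.64
Minimum at tier 2: €5,071,386.64

€5,071,386.64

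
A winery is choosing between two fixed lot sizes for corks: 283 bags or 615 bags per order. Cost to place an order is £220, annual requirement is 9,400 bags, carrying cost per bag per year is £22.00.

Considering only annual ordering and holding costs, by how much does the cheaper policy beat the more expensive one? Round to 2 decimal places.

For each Q, cost = (D/Q)·S + (Q/2)·H.
TC(283) = (9,400/283)×220 + (283/2)×22 = £10,420.42
TC(615) = (9,400/615)×220 + (615/2)×22 = £10,127.60
Cheaper: Q = 615.  Difference = £292.82

£292.82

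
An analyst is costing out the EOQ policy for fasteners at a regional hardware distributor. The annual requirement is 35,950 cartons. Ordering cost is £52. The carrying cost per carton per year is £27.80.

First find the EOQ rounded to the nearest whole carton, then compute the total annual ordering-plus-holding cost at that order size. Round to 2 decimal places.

£10,195.03

Optimal lot size Q* = (2 × 35,950 × £52 / £27.8)^½ ≈ 366.73 → Q = 367 cartons
Ordering: D/Q × S = 35,950/367 × £52 = £5,093.73
Holding:  Q/2 × H = 367/2 × £27.8 = £5,101.30
Total = £5,093.73 + £5,101.30 = £10,195.03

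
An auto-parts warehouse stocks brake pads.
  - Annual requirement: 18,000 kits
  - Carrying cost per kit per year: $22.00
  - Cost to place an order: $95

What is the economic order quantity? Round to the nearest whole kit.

394 kits

2DS/H = 2·18,000·95/22 = 155,454.55
EOQ = √155,454.55 ≈ 394.28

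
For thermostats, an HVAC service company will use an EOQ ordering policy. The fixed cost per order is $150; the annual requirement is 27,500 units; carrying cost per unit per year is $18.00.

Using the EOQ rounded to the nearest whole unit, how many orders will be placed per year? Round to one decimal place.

Optimal lot size Q* = (2 × 27,500 × $150 / $18)^½ ≈ 677.00 → Q = 677
Orders per year = D/Q = 27,500 / 677 = 40.620

40.6 orders per year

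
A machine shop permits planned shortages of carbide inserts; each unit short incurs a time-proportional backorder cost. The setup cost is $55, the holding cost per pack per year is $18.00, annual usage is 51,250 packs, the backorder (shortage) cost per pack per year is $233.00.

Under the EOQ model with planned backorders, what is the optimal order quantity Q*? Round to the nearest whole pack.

581 packs

Basic EOQ = √(2·51,250·55/18) = 559.638
Backorder adjustment √((H+b)/b) = √((18+233)/233) = 1.0379
Q* = 559.638 × 1.0379 ≈ 580.85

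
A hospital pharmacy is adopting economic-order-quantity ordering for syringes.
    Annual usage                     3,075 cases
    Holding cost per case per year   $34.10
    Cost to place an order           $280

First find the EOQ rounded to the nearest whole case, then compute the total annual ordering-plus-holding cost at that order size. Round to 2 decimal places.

$7,662.92

EOQ = √(2DS/H) = √(2 × 3,075 × 280 / 34.1)
    = √(50,498.53) ≈ 224.72 → Q = 225 cases
Orders/yr = 3,075/225 = 13.667; ordering cost = 13.667 × $280 = $3,826.67
Average inventory = 225/2 = 112.5; holding cost = 112.5 × $34.1 = $3,836.25
Total = $3,826.67 + $3,836.25 = $7,662.92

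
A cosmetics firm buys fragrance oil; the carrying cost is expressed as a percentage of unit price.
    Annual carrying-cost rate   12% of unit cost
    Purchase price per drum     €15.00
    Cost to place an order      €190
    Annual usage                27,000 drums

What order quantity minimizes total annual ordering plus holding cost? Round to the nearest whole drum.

Holding cost per drum per year: H = 12% × €15 = €1.8000
2DS/H = 2·27,000·190/1.8 = 5,700,000.00
EOQ = √5,700,000.00 ≈ 2,387.47

2,387 drums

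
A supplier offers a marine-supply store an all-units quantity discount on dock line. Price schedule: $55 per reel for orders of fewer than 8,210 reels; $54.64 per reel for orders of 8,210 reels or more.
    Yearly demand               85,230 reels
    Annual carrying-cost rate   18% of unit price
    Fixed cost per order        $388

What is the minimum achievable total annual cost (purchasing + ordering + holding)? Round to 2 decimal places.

H₁ = 18%×$55 = $9.9000;  H₂ = 18%×$54.64 = $9.8352
EOQ₁ = √(2×85,230×388/9.9000) = 2,584.70  (< 8,210, feasible at tier 1)
EOQ₂ = √(2×85,230×388/9.8352) = 2,593.20  (< 8,210 → use Q = 8,210 at tier-2 price)
TC(tier 1 (EOQ₁), Q≈2,584.7) = $4,713,238.49
TC(tier 2, Q≈8,210.0) = $4,701,368.62
Minimum at tier 2: $4,701,368.62

$4,701,368.62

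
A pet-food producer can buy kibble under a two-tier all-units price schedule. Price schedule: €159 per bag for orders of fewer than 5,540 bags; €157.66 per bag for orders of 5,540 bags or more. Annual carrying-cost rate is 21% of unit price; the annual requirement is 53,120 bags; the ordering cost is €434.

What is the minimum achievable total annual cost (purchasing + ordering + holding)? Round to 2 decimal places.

H₁ = 21%×€159 = €33.3900;  H₂ = 21%×€157.66 = €33.1086
EOQ₁ = √(2×53,120×434/33.3900) = 1,175.12  (< 5,540, feasible at tier 1)
EOQ₂ = √(2×53,120×434/33.1086) = 1,180.10  (< 5,540 → use Q = 5,540 at tier-2 price)
TC(tier 1 (EOQ₁), Q≈1,175.1) = €8,485,317.12
TC(tier 2, Q≈5,540.0) = €8,470,771.41
Minimum at tier 2: €8,470,771.41

€8,470,771.41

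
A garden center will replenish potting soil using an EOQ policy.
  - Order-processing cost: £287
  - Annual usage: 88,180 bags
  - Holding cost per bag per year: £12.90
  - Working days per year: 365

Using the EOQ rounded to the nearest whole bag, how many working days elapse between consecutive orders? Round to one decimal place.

Q* = √(2·D·S / H) = √(2·88,180·287 / 12.9) = √3,923,668.2 ≈ 1,980.83 → Q = 1,981 bags
T = Q/D × 365 days = 1,981/88,180 × 365 = 8.200 days

8.2 days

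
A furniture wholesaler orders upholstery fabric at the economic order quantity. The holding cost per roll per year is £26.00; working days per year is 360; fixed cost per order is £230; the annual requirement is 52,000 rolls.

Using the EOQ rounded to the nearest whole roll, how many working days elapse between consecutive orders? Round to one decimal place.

6.6 days

EOQ = √(2DS/H) = √(2 × 52,000 × 230 / 26)
    = √(920,000.00) ≈ 959.17 → Q = 959 rolls
Cycle time = (working days × Q)/D = (360 × 959) / 52,000 = 6.639 days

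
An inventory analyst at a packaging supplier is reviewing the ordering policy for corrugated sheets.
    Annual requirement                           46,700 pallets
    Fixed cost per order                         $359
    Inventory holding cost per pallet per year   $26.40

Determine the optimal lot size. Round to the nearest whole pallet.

EOQ = √(2DS/H) = √(2 × 46,700 × 359 / 26.4)
    = √(1,270,098.48) ≈ 1,126.99

1,127 pallets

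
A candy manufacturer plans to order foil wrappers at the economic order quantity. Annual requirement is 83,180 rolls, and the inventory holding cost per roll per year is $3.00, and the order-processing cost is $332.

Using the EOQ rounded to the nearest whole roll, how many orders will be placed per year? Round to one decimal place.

19.4 orders per year

Q* = √(2·D·S / H) = √(2·83,180·332 / 3) = √18,410,506.7 ≈ 4,290.75 → Q = 4,291
Orders per year = D/Q = 83,180 / 4,291 = 19.385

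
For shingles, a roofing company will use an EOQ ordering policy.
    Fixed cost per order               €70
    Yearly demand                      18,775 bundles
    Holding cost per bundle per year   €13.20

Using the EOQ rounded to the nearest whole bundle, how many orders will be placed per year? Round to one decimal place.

Q* = √(2·D·S / H) = √(2·18,775·70 / 13.2) = √199,128.8 ≈ 446.24 → Q = 446
N = D/Q = 18,775/446 ≈ 42.096 orders/yr

42.1 orders per year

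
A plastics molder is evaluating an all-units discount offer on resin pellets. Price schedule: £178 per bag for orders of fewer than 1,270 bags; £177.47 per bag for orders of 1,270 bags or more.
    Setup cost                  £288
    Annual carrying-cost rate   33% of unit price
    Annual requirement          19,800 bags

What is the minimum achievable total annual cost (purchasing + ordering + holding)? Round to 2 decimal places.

H₁ = 33%×£178 = £58.7400;  H₂ = 33%×£177.47 = £58.5651
EOQ₁ = √(2×19,800×288/58.7400) = 440.63  (< 1,270, feasible at tier 1)
EOQ₂ = √(2×19,800×288/58.5651) = 441.29  (< 1,270 → use Q = 1,270 at tier-2 price)
TC(tier 1 (EOQ₁), Q≈440.6) = £3,550,282.77
TC(tier 2, Q≈1,270.0) = £3,555,584.92
Minimum at tier 1 (EOQ₁): £3,550,282.77

£3,550,282.77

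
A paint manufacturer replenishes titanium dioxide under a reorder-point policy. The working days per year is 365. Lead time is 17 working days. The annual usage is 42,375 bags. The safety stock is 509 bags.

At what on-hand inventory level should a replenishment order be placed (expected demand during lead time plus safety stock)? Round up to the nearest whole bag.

2,483 bags

Daily demand d = 42,375 / 365 = 116.096 bags/day
Demand during lead time = 116.096 × 17 = 1,973.63
Reorder point = 1,973.63 + 509 = 2,482.63 → round up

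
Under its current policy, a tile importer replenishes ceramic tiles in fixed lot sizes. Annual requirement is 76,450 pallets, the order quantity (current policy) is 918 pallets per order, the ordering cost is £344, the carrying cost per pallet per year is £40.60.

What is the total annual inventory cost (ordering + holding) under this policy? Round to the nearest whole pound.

£47,283

Annual ordering cost = (D/Q)·S = (76,450/918) × 344 = £28,647.93
Annual holding cost  = (Q/2)·H = (918/2) × 40.6 = £18,635.40
Total = £28,647.93 + £18,635.40 = £47,283.33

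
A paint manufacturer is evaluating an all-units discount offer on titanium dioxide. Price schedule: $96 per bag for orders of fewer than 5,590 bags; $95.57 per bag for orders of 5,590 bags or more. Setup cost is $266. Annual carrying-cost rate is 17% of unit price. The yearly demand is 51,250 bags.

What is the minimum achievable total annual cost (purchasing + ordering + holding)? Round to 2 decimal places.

H₁ = 17%×$96 = $16.3200;  H₂ = 17%×$95.57 = $16.2469
EOQ₁ = √(2×51,250×266/16.3200) = 1,292.54  (< 5,590, feasible at tier 1)
EOQ₂ = √(2×51,250×266/16.2469) = 1,295.44  (< 5,590 → use Q = 5,590 at tier-2 price)
TC(tier 1 (EOQ₁), Q≈1,292.5) = $4,941,094.19
TC(tier 2, Q≈5,590.0) = $4,945,811.32
Minimum at tier 1 (EOQ₁): $4,941,094.19

$4,941,094.19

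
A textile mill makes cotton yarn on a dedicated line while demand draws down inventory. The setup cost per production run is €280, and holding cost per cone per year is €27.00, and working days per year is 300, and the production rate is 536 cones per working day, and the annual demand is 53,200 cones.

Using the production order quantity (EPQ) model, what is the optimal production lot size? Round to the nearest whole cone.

d = 53,200/300 = 177.3333 cones/day;  effective holding cost H(1 − d/p) = 27·(1 − 177.3333/536) = 18.06716
Q* = √(2DS / H_eff) = √(2·53,200·280 / 18.06716) ≈ 1,284.12

1,284 cones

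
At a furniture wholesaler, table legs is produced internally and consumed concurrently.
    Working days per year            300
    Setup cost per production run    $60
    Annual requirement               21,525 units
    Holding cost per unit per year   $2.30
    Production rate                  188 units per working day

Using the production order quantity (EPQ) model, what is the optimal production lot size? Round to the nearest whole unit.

1,348 units

Daily demand d = 21,525/300 = 71.750; p = 188; 1 − d/p = 0.61835
EPQ = √(2DS / (H(1 − d/p)))
    = √(2 × 21,525 × 60 / (2.3 × 0.61835)) ≈ 1,347.66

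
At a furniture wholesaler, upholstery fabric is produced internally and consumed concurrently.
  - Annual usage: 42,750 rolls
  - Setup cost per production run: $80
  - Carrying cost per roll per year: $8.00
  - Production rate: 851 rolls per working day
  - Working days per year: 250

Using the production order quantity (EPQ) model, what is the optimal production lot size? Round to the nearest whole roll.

d = 42,750/250 = 171.0000 rolls/day;  effective holding cost H(1 − d/p) = 8·(1 − 171.0000/851) = 6.39248
Q* = √(2DS / H_eff) = √(2·42,750·80 / 6.39248) ≈ 1,034.41

1,034 rolls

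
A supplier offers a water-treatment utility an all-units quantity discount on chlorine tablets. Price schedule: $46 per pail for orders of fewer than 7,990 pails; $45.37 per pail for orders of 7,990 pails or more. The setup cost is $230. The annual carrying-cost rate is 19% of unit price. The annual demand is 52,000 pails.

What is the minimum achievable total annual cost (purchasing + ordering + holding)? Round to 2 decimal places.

$2,395,174.97

H₁ = 19%×$46 = $8.7400;  H₂ = 19%×$45.37 = $8.6203
EOQ₁ = √(2×52,000×230/8.7400) = 1,654.34  (< 7,990, feasible at tier 1)
EOQ₂ = √(2×52,000×230/8.6203) = 1,665.79  (< 7,990 → use Q = 7,990 at tier-2 price)
TC(tier 1 (EOQ₁), Q≈1,654.3) = $2,406,458.93
TC(tier 2, Q≈7,990.0) = $2,395,174.97
Minimum at tier 2: $2,395,174.97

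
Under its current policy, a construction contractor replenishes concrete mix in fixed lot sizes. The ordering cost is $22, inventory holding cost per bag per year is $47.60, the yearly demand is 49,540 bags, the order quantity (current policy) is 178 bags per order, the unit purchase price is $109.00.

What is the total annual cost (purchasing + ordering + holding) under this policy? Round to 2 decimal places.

Orders/yr = 49,540/178 = 278.315; ordering cost = 278.315 × $22 = $6,122.92
Average inventory = 178/2 = 89; holding cost = 89 × $47.6 = $4,236.40
Purchase cost = D·C = 49,540 × 109 = $5,399,860.00
Total = $6,122.92 + $4,236.40 + $5,399,860.00 = $5,410,219.32

$5,410,219.32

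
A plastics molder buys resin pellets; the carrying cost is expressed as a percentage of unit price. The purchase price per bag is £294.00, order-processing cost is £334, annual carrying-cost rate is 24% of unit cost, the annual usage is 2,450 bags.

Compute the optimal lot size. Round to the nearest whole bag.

Carrying cost H = £294 × 24% = £70.5600/bag/yr
Optimal lot size Q* = (2 × 2,450 × £334 / £70.56)^½ ≈ 152.30

152 bags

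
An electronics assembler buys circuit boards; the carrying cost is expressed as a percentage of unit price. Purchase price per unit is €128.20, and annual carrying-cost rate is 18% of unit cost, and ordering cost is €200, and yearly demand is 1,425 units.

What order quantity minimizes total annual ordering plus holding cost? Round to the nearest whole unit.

157 units

Holding cost per unit per year: H = 18% × €128.2 = €23.0760
Q* = √(2·D·S / H) = √(2·1,425·200 / 23.076) = √24,701.0 ≈ 157.17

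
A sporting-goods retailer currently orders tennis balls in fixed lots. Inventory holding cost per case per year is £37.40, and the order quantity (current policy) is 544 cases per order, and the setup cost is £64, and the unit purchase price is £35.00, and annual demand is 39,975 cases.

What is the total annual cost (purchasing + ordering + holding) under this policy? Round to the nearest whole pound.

£1,414,001

Orders/yr = 39,975/544 = 73.483; ordering cost = 73.483 × £64 = £4,702.94
Average inventory = 544/2 = 272; holding cost = 272 × £37.4 = £10,172.80
Purchase cost = D·C = 39,975 × 35 = £1,399,125.00
Total = £4,702.94 + £10,172.80 + £1,399,125.00 = £1,414,000.74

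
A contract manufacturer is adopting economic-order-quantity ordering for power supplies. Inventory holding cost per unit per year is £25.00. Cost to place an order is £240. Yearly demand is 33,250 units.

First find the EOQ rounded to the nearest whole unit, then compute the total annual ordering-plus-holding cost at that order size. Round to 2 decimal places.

EOQ = √(2DS/H) = √(2 × 33,250 × 240 / 25)
    = √(638,400.00) ≈ 799.00 → Q = 799 units
Orders/yr = 33,250/799 = 41.615; ordering cost = 41.615 × £240 = £9,987.48
Average inventory = 799/2 = 399.5; holding cost = 399.5 × £25 = £9,987.50
Total = £9,987.48 + £9,987.50 = £19,974.98

£19,974.98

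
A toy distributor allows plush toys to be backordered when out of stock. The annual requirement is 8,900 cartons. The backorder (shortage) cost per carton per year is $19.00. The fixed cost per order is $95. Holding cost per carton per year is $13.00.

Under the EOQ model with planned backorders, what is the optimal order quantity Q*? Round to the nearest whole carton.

468 cartons

Basic EOQ = √(2·8,900·95/13) = 360.662
Backorder adjustment √((H+b)/b) = √((13+19)/19) = 1.2978
Q* = 360.662 × 1.2978 ≈ 468.06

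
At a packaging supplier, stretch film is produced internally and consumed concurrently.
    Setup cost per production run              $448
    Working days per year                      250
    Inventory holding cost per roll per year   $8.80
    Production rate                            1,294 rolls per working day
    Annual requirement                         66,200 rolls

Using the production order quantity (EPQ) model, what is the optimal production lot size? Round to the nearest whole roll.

Daily demand d = 66,200/250 = 264.800; p = 1294; 1 − d/p = 0.79536
EPQ = √(2DS / (H(1 − d/p)))
    = √(2 × 66,200 × 448 / (8.8 × 0.79536)) ≈ 2,911.11

2,911 rolls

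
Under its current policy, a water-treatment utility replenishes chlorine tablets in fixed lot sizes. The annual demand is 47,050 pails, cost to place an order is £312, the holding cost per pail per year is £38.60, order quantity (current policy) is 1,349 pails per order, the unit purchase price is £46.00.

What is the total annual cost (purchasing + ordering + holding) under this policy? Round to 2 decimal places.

Orders/yr = 47,050/1,349 = 34.878; ordering cost = 34.878 × £312 = £10,881.84
Average inventory = 1,349/2 = 674.5; holding cost = 674.5 × £38.6 = £26,035.70
Purchase cost = D·C = 47,050 × 46 = £2,164,300.00
Total = £10,881.84 + £26,035.70 + £2,164,300.00 = £2,201,217.54

£2,201,217.54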